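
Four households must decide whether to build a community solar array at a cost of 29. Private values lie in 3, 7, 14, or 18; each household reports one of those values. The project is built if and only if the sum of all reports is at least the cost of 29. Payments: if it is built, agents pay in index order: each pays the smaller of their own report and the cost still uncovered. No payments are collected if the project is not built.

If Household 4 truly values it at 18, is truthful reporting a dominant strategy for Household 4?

Yes

Check each profile of the others' reports and compare truth against every alternative report.
Others report (3, 3, 7): truth gives 2, best alternative gives 0.
Others report (3, 7, 3): truth gives 2, best alternative gives 0.
Others report (7, 3, 3): truth gives 2, best alternative gives 0.
Others report (3, 14, 14): truth gives 18, best alternative gives 18.
Others report (3, 14, 18): truth gives 18, best alternative gives 18.
Others report (3, 18, 14): truth gives 18, best alternative gives 18.
(Remaining 58 profiles checked similarly; truth is weakly best in each.)
In every case the truthful report is at least as good as any alternative, so it is a dominant strategy.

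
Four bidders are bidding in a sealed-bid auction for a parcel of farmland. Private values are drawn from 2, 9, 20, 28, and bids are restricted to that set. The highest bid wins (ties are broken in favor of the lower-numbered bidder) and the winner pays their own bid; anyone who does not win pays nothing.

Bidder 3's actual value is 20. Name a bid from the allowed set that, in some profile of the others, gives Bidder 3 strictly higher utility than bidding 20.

9

Suppose Bidder 1 bids 2, Bidder 2 bids 2 and Bidder 4 bids 2.
Bid 20: wins, pays 20, utility 20 - 20 = 0.
Bid 9: wins, pays 9, utility 20 - 9 = 11.
So bidding 9 beats truth here (11 > 0).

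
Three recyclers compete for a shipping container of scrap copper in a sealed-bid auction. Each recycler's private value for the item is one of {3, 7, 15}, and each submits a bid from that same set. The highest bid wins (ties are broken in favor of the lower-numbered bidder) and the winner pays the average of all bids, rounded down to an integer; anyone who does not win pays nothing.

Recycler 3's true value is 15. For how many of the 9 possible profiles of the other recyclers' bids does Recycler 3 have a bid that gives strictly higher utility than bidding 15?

1

Others bid (3, 3): truth gives 8; bid 7 gives 11 > 8. Violating.
Others bid (3, 7): truth gives 7; no alternative beats it.
Others bid (3, 15): truth gives 0; no alternative beats it.
(Checking all 9 profiles: 1 has a profitable deviation, 8 do not.)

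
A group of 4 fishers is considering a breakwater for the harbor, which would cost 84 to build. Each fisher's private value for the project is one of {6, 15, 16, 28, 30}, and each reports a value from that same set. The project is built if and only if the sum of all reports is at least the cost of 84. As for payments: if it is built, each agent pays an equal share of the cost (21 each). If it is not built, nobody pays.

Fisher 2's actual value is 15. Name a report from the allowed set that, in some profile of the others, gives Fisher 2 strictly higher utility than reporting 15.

6

Suppose Fisher 1 reports 15, Fisher 3 reports 28 and Fisher 4 reports 28.
Report 15: project built, pays 21, utility 15 - 21 = -6.
Report 6: project not built, utility 0.
So reporting 6 beats truth here (0 > -6).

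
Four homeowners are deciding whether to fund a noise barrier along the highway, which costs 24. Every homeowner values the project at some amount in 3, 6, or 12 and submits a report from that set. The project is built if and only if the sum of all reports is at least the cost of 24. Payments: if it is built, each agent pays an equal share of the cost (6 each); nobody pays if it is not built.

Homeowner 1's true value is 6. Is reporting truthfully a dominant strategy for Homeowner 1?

Check each profile of the others' reports and compare truth against every alternative report.
Others report (3, 3, 3): truth gives 0, best alternative gives 0.
Others report (3, 3, 6): truth gives 0, best alternative gives 0.
Others report (3, 3, 12): truth gives 0, best alternative gives 0.
Others report (3, 6, 3): truth gives 0, best alternative gives 0.
Others report (3, 6, 6): truth gives 0, best alternative gives 0.
Others report (3, 6, 12): truth gives 0, best alternative gives 0.
(Remaining 21 profiles checked similarly; truth is weakly best in each.)
In every case the truthful report is at least as good as any alternative, so it is a dominant strategy.

Yes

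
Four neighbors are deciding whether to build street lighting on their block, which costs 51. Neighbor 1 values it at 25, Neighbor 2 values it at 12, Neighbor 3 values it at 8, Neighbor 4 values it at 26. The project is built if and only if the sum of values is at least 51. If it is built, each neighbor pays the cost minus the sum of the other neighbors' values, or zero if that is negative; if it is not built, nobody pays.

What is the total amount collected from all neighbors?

11

Total value 71 ≥ cost 51, so it is built.
Neighbor 1: others sum to 46; max(0, 51 - 46) = 5.
Neighbor 2: others sum to 59; max(0, 51 - 59) = 0.
Neighbor 3: others sum to 63; max(0, 51 - 63) = 0.
Neighbor 4: others sum to 45; max(0, 51 - 45) = 6.
Total collected = 5 + 0 + 0 + 6 = 11.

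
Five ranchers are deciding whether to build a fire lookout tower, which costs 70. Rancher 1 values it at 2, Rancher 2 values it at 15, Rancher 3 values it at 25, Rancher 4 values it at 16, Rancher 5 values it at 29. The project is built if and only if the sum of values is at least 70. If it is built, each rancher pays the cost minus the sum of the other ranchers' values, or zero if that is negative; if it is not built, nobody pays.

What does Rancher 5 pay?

12

Total value 87 ≥ cost 70, so the project is built.
The other ranchers' values sum to 58.
Cost minus that sum is 70 - 58 = 12.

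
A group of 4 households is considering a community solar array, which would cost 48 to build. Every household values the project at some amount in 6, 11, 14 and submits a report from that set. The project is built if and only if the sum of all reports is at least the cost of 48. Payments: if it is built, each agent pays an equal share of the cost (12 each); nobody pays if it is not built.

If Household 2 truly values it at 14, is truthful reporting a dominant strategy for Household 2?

Yes

Check each profile of the others' reports and compare truth against every alternative report.
Others report (6, 14, 14): truth gives 2, best alternative gives 0.
Others report (11, 11, 14): truth gives 2, best alternative gives 0.
Others report (11, 14, 11): truth gives 2, best alternative gives 0.
Others report (14, 6, 14): truth gives 2, best alternative gives 0.
Others report (14, 11, 11): truth gives 2, best alternative gives 0.
Others report (14, 14, 6): truth gives 2, best alternative gives 0.
(Remaining 21 profiles checked similarly; truth is weakly best in each.)
In every case the truthful report is at least as good as any alternative, so it is a dominant strategy.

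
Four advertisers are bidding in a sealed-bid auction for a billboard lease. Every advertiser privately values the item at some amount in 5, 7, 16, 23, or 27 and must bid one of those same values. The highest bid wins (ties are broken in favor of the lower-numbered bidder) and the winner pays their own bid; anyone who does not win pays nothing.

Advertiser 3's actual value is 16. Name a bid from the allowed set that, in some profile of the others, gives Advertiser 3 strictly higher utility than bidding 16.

7

Suppose Advertiser 1 bids 5, Advertiser 2 bids 5 and Advertiser 4 bids 5.
Bid 16: wins, pays 16, utility 16 - 16 = 0.
Bid 7: wins, pays 7, utility 16 - 7 = 9.
So bidding 7 beats truth here (9 > 0).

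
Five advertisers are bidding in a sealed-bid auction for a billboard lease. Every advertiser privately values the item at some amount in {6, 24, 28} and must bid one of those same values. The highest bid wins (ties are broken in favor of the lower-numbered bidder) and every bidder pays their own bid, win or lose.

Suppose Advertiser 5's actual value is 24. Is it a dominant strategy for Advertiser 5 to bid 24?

Consider the case where Advertiser 1 bids 6, Advertiser 2 bids 6, Advertiser 3 bids 6 and Advertiser 4 bids 24.
Truthful bid 24: loses but pays 24, utility -24.
Bid 6 instead: loses but pays 6, utility -6.
Since -6 > -24, bidding 6 is strictly better here, so truthful bidding is not dominant.

No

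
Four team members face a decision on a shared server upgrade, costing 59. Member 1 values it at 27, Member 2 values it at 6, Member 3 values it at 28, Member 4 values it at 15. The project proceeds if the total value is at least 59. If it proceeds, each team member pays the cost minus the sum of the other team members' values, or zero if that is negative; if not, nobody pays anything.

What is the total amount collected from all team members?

21

Total value 76 ≥ cost 59, so it is built.
Member 1: others sum to 49; max(0, 59 - 49) = 10.
Member 2: others sum to 70; max(0, 59 - 70) = 0.
Member 3: others sum to 48; max(0, 59 - 48) = 11.
Member 4: others sum to 61; max(0, 59 - 61) = 0.
Total collected = 10 + 0 + 11 + 0 = 21.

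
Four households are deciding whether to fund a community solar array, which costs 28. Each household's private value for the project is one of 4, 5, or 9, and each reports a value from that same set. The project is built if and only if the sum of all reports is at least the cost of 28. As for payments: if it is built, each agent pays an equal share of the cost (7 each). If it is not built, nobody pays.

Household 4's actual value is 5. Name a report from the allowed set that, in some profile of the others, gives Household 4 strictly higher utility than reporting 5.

4

Suppose Household 1 reports 5, Household 2 reports 9 and Household 3 reports 9.
Report 5: project built, pays 7, utility 5 - 7 = -2.
Report 4: project not built, utility 0.
So reporting 4 beats truth here (0 > -2).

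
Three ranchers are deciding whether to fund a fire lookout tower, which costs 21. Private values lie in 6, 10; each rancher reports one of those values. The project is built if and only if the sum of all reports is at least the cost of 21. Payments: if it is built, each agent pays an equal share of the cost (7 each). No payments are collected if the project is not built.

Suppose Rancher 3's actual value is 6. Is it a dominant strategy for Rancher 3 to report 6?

Yes

Check each profile of the others' reports and compare truth against every alternative report.
Others report (6, 6): truth gives 0, best alternative gives -1.
Others report (6, 10): truth gives -1, best alternative gives -1.
Others report (10, 6): truth gives -1, best alternative gives -1.
Others report (10, 10): truth gives -1, best alternative gives -1.
In every case the truthful report is at least as good as any alternative, so it is a dominant strategy.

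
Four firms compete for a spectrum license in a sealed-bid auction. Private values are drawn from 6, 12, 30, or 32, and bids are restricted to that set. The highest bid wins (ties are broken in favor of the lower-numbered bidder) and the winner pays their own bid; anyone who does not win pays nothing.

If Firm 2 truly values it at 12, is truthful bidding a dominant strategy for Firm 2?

Check each profile of the others' bids and compare truth against every alternative bid.
Others bid (6, 6, 6): truth gives 0, best alternative gives 0.
Others bid (6, 6, 12): truth gives 0, best alternative gives 0.
Others bid (6, 6, 30): truth gives 0, best alternative gives 0.
Others bid (6, 6, 32): truth gives 0, best alternative gives 0.
Others bid (6, 12, 6): truth gives 0, best alternative gives 0.
Others bid (6, 12, 12): truth gives 0, best alternative gives 0.
(Remaining 58 profiles checked similarly; truth is weakly best in each.)
In every case the truthful bid is at least as good as any alternative, so it is a dominant strategy.

Yes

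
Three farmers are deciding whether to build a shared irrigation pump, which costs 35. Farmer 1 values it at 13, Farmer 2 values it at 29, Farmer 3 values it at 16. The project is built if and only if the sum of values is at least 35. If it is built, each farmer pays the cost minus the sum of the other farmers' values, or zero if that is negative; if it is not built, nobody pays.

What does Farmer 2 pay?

Total value 58 ≥ cost 35, so the project is built.
The other farmers' values sum to 29.
Cost minus that sum is 35 - 29 = 6.

6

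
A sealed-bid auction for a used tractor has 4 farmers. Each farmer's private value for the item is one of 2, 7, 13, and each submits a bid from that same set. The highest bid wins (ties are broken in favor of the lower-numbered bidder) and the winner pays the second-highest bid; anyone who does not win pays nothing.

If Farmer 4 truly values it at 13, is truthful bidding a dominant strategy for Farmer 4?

Yes

Check each profile of the others' bids and compare truth against every alternative bid.
Others bid (2, 2, 7): truth gives 6, best alternative gives 0.
Others bid (2, 7, 2): truth gives 6, best alternative gives 0.
Others bid (2, 7, 7): truth gives 6, best alternative gives 0.
Others bid (7, 2, 2): truth gives 6, best alternative gives 0.
Others bid (7, 2, 7): truth gives 6, best alternative gives 0.
Others bid (7, 7, 2): truth gives 6, best alternative gives 0.
(Remaining 21 profiles checked similarly; truth is weakly best in each.)
In every case the truthful bid is at least as good as any alternative, so it is a dominant strategy.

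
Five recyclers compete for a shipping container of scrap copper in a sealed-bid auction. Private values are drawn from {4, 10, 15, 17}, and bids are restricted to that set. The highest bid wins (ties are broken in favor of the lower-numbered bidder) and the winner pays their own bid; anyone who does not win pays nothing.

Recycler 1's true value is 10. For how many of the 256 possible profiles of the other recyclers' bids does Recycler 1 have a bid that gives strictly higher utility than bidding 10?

1

Others bid (4, 4, 4, 4): truth gives 0; bid 4 gives 6 > 0. Violating.
Others bid (4, 4, 4, 10): truth gives 0; no alternative beats it.
Others bid (4, 4, 4, 15): truth gives 0; no alternative beats it.
(Checking all 256 profiles: 1 has a profitable deviation, 255 do not.)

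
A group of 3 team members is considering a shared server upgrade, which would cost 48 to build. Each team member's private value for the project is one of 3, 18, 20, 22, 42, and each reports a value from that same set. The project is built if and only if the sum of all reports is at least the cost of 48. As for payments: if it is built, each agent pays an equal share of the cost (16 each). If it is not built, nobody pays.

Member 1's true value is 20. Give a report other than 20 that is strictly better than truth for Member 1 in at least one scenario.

Suppose Member 2 reports 3 and Member 3 reports 3.
Report 20: project not built, utility 0.
Report 42: project built, pays 16, utility 20 - 16 = 4.
So reporting 42 beats truth here (4 > 0).

42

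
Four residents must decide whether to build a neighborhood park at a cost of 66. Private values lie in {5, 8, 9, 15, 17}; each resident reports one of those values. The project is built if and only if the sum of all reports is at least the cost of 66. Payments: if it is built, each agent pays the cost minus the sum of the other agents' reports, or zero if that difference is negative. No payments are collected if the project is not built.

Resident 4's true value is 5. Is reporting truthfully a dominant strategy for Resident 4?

Yes

Check each profile of the others' reports and compare truth against every alternative report.
Others report (5, 5, 5): truth gives 0, best alternative gives 0.
Others report (5, 5, 8): truth gives 0, best alternative gives 0.
Others report (5, 5, 9): truth gives 0, best alternative gives 0.
Others report (5, 5, 15): truth gives 0, best alternative gives 0.
Others report (5, 5, 17): truth gives 0, best alternative gives 0.
Others report (5, 8, 5): truth gives 0, best alternative gives 0.
(Remaining 119 profiles checked similarly; truth is weakly best in each.)
In every case the truthful report is at least as good as any alternative, so it is a dominant strategy.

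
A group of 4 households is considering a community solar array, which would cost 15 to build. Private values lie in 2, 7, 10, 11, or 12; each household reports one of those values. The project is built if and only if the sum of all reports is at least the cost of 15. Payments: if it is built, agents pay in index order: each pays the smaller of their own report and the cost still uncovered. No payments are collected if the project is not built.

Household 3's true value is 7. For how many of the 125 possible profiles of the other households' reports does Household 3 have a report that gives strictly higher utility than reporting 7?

21

Others report (2, 2, 10): truth gives 0; report 2 gives 5 > 0. Violating.
Others report (2, 2, 11): truth gives 0; report 2 gives 5 > 0. Violating.
Others report (2, 2, 12): truth gives 0; report 2 gives 5 > 0. Violating.
Others report (2, 7, 7): truth gives 1; report 2 gives 5 > 1. Violating.
Others report (2, 2, 2): truth gives 0; no alternative beats it.
Others report (2, 2, 7): truth gives 0; no alternative beats it.
(Checking all 125 profiles: 21 have a profitable deviation, 104 do not.)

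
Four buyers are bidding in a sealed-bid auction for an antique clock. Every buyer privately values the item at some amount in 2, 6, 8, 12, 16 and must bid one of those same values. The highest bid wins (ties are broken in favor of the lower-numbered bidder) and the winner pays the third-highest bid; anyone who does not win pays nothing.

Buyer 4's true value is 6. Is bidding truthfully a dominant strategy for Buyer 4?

No

Consider the case where Buyer 1 bids 2, Buyer 2 bids 2 and Buyer 3 bids 6.
Truthful bid 6: loses, pays 0, utility 0.
Bid 8 instead: wins, pays 2, utility 6 - 2 = 4.
Since 4 > 0, bidding 8 is strictly better here, so truthful bidding is not dominant.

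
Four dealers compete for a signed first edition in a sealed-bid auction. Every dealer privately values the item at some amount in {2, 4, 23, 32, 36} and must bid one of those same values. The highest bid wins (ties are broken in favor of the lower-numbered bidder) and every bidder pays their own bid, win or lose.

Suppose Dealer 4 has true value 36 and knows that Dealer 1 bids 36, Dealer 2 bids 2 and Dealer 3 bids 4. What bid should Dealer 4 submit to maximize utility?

Bid 2: loses but pays 2, utility -2.
Bid 4: loses but pays 4, utility -4.
Bid 23: loses but pays 23, utility -23.
Bid 32: loses but pays 32, utility -32.
Bid 36: loses but pays 36, utility -36.
The best choice is 2 with utility -2.

2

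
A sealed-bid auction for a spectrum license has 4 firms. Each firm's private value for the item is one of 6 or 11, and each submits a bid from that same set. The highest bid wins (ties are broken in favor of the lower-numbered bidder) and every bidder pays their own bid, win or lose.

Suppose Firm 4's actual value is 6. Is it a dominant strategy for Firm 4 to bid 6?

Consider the case where Firm 1 bids 6, Firm 2 bids 6 and Firm 3 bids 6.
Truthful bid 6: loses but pays 6, utility -6.
Bid 11 instead: wins, pays 11, utility 6 - 11 = -5.
Since -5 > -6, bidding 11 is strictly better here, so truthful bidding is not dominant.

No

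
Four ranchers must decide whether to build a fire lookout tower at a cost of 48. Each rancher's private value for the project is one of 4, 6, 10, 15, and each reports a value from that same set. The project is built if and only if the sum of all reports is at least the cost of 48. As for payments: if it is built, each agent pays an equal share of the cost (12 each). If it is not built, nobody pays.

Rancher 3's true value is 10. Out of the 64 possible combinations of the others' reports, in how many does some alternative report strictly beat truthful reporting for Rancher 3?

Others report (10, 15, 15): truth gives -2; report 4 gives 0 > -2. Violating.
Others report (15, 10, 15): truth gives -2; report 4 gives 0 > -2. Violating.
Others report (15, 15, 10): truth gives -2; report 4 gives 0 > -2. Violating.
Others report (4, 4, 4): truth gives 0; no alternative beats it.
Others report (4, 4, 6): truth gives 0; no alternative beats it.
(Checking all 64 profiles: 3 have a profitable deviation, 61 do not.)

3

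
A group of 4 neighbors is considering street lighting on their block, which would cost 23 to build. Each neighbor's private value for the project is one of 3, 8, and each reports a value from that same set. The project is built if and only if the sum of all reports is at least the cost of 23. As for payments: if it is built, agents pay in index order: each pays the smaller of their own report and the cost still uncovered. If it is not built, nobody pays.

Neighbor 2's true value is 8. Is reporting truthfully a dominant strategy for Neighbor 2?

Consider the case where Neighbor 1 reports 8, Neighbor 3 reports 8 and Neighbor 4 reports 8.
Truthful report 8: project built, pays 8, utility 8 - 8 = 0.
Report 3 instead: project built, pays 3, utility 8 - 3 = 5.
Since 5 > 0, reporting 3 is strictly better here, so truthful reporting is not dominant.

No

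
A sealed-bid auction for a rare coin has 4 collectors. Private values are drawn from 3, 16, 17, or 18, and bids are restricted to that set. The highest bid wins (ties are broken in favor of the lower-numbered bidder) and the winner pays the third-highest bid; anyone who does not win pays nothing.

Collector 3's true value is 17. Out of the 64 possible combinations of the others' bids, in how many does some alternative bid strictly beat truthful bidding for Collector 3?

12

Others bid (3, 3, 18): truth gives 0; bid 18 gives 14 > 0. Violating.
Others bid (3, 16, 18): truth gives 0; bid 18 gives 1 > 0. Violating.
Others bid (3, 17, 3): truth gives 0; bid 18 gives 14 > 0. Violating.
Others bid (3, 17, 16): truth gives 0; bid 18 gives 1 > 0. Violating.
Others bid (3, 3, 3): truth gives 14; no alternative beats it.
Others bid (3, 3, 16): truth gives 14; no alternative beats it.
(Checking all 64 profiles: 12 have a profitable deviation, 52 do not.)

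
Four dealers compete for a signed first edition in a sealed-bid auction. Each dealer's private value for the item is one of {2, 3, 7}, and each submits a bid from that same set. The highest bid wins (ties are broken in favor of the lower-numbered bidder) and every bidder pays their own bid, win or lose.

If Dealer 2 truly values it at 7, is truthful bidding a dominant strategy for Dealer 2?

No

Consider the case where Dealer 1 bids 2, Dealer 3 bids 2 and Dealer 4 bids 2.
Truthful bid 7: wins, pays 7, utility 7 - 7 = 0.
Bid 3 instead: wins, pays 3, utility 7 - 3 = 4.
Since 4 > 0, bidding 3 is strictly better here, so truthful bidding is not dominant.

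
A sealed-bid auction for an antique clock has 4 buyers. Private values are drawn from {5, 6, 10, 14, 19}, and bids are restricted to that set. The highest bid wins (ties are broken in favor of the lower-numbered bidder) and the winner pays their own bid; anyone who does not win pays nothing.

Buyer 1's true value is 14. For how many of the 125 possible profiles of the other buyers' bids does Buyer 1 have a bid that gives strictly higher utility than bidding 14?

Others bid (5, 5, 5): truth gives 0; bid 5 gives 9 > 0. Violating.
Others bid (5, 5, 6): truth gives 0; bid 6 gives 8 > 0. Violating.
Others bid (5, 5, 10): truth gives 0; bid 10 gives 4 > 0. Violating.
Others bid (5, 6, 5): truth gives 0; bid 6 gives 8 > 0. Violating.
Others bid (5, 5, 14): truth gives 0; no alternative beats it.
Others bid (5, 5, 19): truth gives 0; no alternative beats it.
(Checking all 125 profiles: 27 have a profitable deviation, 98 do not.)

27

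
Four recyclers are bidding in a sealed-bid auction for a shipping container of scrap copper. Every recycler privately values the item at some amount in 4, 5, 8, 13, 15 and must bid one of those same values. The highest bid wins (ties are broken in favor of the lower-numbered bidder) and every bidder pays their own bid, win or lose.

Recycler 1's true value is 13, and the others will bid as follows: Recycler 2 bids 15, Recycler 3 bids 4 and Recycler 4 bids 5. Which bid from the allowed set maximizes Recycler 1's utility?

15

Bid 4: loses but pays 4, utility -4.
Bid 5: loses but pays 5, utility -5.
Bid 8: loses but pays 8, utility -8.
Bid 13: loses but pays 13, utility -13.
Bid 15: wins, pays 15, utility 13 - 15 = -2.
The best choice is 15 with utility -2.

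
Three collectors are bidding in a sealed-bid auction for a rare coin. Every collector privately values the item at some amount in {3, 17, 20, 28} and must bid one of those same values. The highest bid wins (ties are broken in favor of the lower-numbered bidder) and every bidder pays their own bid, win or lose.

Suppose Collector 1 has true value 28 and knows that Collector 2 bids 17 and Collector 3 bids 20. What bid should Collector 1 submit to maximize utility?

20

Bid 3: loses but pays 3, utility -3.
Bid 17: loses but pays 17, utility -17.
Bid 20: wins, pays 20, utility 28 - 20 = 8.
Bid 28: wins, pays 28, utility 28 - 28 = 0.
The best choice is 20 with utility 8.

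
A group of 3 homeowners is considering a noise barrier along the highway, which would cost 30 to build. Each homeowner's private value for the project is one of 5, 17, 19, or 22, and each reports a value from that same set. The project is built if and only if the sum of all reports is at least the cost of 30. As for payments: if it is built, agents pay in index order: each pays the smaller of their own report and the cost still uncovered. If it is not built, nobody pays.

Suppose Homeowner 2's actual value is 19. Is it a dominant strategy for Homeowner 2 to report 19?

No

Consider the case where Homeowner 1 reports 5 and Homeowner 3 reports 17.
Truthful report 19: project built, pays 19, utility 19 - 19 = 0.
Report 17 instead: project built, pays 17, utility 19 - 17 = 2.
Since 2 > 0, reporting 17 is strictly better here, so truthful reporting is not dominant.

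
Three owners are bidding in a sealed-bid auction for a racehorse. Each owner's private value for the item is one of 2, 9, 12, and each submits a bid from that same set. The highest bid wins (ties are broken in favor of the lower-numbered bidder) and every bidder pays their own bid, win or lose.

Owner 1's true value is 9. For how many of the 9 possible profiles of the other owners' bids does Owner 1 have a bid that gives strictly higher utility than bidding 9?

Others bid (2, 2): truth gives 0; bid 2 gives 7 > 0. Violating.
Others bid (2, 12): truth gives -9; bid 2 gives -2 > -9. Violating.
Others bid (9, 12): truth gives -9; bid 2 gives -2 > -9. Violating.
Others bid (12, 2): truth gives -9; bid 2 gives -2 > -9. Violating.
Others bid (2, 9): truth gives 0; no alternative beats it.
Others bid (9, 2): truth gives 0; no alternative beats it.
(Checking all 9 profiles: 6 have a profitable deviation, 3 do not.)

6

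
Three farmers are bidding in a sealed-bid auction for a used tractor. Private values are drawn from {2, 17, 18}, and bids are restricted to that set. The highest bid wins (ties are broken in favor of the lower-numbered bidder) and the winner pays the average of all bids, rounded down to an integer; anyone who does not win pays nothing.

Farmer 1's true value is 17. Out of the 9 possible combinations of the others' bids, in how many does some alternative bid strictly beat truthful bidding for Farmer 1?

Others bid (2, 2): truth gives 10; bid 2 gives 15 > 10. Violating.
Others bid (2, 18): truth gives 0; bid 18 gives 5 > 0. Violating.
Others bid (18, 2): truth gives 0; bid 18 gives 5 > 0. Violating.
Others bid (2, 17): truth gives 5; no alternative beats it.
Others bid (17, 2): truth gives 5; no alternative beats it.
(Checking all 9 profiles: 3 have a profitable deviation, 6 do not.)

3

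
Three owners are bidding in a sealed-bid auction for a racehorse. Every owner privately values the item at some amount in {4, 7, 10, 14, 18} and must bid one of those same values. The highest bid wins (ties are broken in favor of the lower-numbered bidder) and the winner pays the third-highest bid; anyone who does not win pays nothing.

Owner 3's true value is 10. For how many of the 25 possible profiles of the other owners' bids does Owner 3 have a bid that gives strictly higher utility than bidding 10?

Others bid (4, 10): truth gives 0; bid 14 gives 6 > 0. Violating.
Others bid (4, 14): truth gives 0; bid 18 gives 6 > 0. Violating.
Others bid (7, 10): truth gives 0; bid 14 gives 3 > 0. Violating.
Others bid (7, 14): truth gives 0; bid 18 gives 3 > 0. Violating.
Others bid (4, 4): truth gives 6; no alternative beats it.
Others bid (4, 7): truth gives 6; no alternative beats it.
(Checking all 25 profiles: 8 have a profitable deviation, 17 do not.)

8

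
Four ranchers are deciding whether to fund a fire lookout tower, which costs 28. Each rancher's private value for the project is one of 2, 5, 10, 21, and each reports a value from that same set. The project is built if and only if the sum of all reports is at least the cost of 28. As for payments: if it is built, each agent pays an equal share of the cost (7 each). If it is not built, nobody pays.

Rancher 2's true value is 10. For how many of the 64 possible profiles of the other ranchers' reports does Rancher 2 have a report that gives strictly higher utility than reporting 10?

Others report (2, 2, 5): truth gives 0; report 21 gives 3 > 0. Violating.
Others report (2, 2, 10): truth gives 0; report 21 gives 3 > 0. Violating.
Others report (2, 5, 2): truth gives 0; report 21 gives 3 > 0. Violating.
Others report (2, 5, 5): truth gives 0; report 21 gives 3 > 0. Violating.
Others report (2, 2, 2): truth gives 0; no alternative beats it.
Others report (2, 2, 21): truth gives 3; no alternative beats it.
(Checking all 64 profiles: 16 have a profitable deviation, 48 do not.)

16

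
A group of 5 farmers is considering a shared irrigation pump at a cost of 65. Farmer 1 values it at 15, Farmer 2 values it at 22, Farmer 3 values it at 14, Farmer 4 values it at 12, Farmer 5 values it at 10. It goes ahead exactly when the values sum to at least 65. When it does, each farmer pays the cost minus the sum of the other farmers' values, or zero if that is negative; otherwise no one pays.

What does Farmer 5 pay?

Total value 73 ≥ cost 65, so the project is built.
The other farmers' values sum to 63.
Cost minus that sum is 65 - 63 = 2.

2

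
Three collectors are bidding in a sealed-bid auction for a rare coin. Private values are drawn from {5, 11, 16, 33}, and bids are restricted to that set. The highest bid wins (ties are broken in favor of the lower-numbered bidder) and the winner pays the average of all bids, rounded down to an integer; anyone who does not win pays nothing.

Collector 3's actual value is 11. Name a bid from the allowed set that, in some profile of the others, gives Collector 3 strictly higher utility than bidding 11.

Suppose Collector 1 bids 5 and Collector 2 bids 11.
Bid 11: loses, pays 0, utility 0.
Bid 16: wins, pays 10, utility 11 - 10 = 1.
So bidding 16 beats truth here (1 > 0).

16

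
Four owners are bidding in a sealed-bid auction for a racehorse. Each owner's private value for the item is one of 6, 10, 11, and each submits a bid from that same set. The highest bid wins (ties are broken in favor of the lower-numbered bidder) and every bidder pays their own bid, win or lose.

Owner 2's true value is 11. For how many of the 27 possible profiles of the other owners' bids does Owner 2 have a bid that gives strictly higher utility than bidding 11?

13

Others bid (6, 6, 6): truth gives 0; bid 10 gives 1 > 0. Violating.
Others bid (6, 6, 10): truth gives 0; bid 10 gives 1 > 0. Violating.
Others bid (6, 10, 6): truth gives 0; bid 10 gives 1 > 0. Violating.
Others bid (6, 10, 10): truth gives 0; bid 10 gives 1 > 0. Violating.
Others bid (6, 6, 11): truth gives 0; no alternative beats it.
Others bid (6, 10, 11): truth gives 0; no alternative beats it.
(Checking all 27 profiles: 13 have a profitable deviation, 14 do not.)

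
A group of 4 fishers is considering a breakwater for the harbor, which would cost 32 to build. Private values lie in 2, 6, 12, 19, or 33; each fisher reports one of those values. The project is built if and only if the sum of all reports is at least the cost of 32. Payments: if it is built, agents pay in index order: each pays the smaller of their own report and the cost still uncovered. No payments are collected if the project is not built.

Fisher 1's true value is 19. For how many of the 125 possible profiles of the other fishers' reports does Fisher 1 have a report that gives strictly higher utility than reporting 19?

Others report (2, 2, 19): truth gives 0; report 12 gives 7 > 0. Violating.
Others report (2, 2, 33): truth gives 0; report 2 gives 17 > 0. Violating.
Others report (2, 6, 12): truth gives 0; report 12 gives 7 > 0. Violating.
Others report (2, 6, 19): truth gives 0; report 6 gives 13 > 0. Violating.
Others report (2, 2, 2): truth gives 0; no alternative beats it.
Others report (2, 2, 6): truth gives 0; no alternative beats it.
(Checking all 125 profiles: 114 have a profitable deviation, 11 do not.)

114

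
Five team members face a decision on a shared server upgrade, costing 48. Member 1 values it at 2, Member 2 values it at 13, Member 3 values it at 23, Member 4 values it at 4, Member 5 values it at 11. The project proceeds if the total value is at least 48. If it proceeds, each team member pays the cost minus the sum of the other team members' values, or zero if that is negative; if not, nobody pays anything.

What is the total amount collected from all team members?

32

Total value 53 ≥ cost 48, so it is built.
Member 1: others sum to 51; max(0, 48 - 51) = 0.
Member 2: others sum to 40; max(0, 48 - 40) = 8.
Member 3: others sum to 30; max(0, 48 - 30) = 18.
Member 4: others sum to 49; max(0, 48 - 49) = 0.
Member 5: others sum to 42; max(0, 48 - 42) = 6.
Total collected = 0 + 8 + 18 + 0 + 6 = 32.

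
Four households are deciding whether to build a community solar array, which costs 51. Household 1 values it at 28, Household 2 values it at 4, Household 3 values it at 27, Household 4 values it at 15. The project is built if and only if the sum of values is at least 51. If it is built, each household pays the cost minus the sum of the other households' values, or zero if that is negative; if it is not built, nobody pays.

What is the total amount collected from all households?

Total value 74 ≥ cost 51, so it is built.
Household 1: others sum to 46; max(0, 51 - 46) = 5.
Household 2: others sum to 70; max(0, 51 - 70) = 0.
Household 3: others sum to 47; max(0, 51 - 47) = 4.
Household 4: others sum to 59; max(0, 51 - 59) = 0.
Total collected = 5 + 0 + 4 + 0 = 9.

9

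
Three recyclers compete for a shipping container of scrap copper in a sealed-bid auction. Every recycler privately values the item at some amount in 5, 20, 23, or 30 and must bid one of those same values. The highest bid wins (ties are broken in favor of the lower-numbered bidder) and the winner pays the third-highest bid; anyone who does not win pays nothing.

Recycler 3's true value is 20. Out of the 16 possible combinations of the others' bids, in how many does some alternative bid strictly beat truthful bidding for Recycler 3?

4

Others bid (5, 20): truth gives 0; bid 23 gives 15 > 0. Violating.
Others bid (5, 23): truth gives 0; bid 30 gives 15 > 0. Violating.
Others bid (20, 5): truth gives 0; bid 23 gives 15 > 0. Violating.
Others bid (23, 5): truth gives 0; bid 30 gives 15 > 0. Violating.
Others bid (5, 5): truth gives 15; no alternative beats it.
Others bid (5, 30): truth gives 0; no alternative beats it.
(Checking all 16 profiles: 4 have a profitable deviation, 12 do not.)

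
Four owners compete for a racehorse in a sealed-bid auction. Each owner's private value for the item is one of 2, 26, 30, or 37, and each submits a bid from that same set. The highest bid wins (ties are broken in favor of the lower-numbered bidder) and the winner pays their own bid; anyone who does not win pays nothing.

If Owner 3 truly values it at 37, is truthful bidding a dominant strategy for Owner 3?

Consider the case where Owner 1 bids 2, Owner 2 bids 2 and Owner 4 bids 2.
Truthful bid 37: wins, pays 37, utility 37 - 37 = 0.
Bid 26 instead: wins, pays 26, utility 37 - 26 = 11.
Since 11 > 0, bidding 26 is strictly better here, so truthful bidding is not dominant.

No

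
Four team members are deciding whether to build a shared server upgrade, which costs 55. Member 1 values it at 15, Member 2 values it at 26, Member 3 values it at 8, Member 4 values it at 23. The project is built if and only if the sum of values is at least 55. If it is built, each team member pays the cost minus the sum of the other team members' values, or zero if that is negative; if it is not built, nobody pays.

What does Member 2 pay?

9

Total value 72 ≥ cost 55, so the project is built.
The other team members' values sum to 46.
Cost minus that sum is 55 - 46 = 9.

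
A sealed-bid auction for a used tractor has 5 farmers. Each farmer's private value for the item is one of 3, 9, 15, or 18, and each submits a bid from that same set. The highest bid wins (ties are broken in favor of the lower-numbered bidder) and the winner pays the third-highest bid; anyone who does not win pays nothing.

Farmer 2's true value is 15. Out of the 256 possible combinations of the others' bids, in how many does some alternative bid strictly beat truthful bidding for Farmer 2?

32

Others bid (3, 3, 3, 18): truth gives 0; bid 18 gives 12 > 0. Violating.
Others bid (3, 3, 9, 18): truth gives 0; bid 18 gives 6 > 0. Violating.
Others bid (3, 3, 18, 3): truth gives 0; bid 18 gives 12 > 0. Violating.
Others bid (3, 3, 18, 9): truth gives 0; bid 18 gives 6 > 0. Violating.
Others bid (3, 3, 3, 3): truth gives 12; no alternative beats it.
Others bid (3, 3, 3, 9): truth gives 12; no alternative beats it.
(Checking all 256 profiles: 32 have a profitable deviation, 224 do not.)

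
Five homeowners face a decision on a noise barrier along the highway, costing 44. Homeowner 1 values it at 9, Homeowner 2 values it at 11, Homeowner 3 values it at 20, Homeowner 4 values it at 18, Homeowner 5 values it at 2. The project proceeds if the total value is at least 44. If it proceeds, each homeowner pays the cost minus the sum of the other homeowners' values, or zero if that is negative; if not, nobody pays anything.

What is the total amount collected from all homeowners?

Total value 60 ≥ cost 44, so it is built.
Homeowner 1: others sum to 51; max(0, 44 - 51) = 0.
Homeowner 2: others sum to 49; max(0, 44 - 49) = 0.
Homeowner 3: others sum to 40; max(0, 44 - 40) = 4.
Homeowner 4: others sum to 42; max(0, 44 - 42) = 2.
Homeowner 5: others sum to 58; max(0, 44 - 58) = 0.
Total collected = 0 + 0 + 4 + 2 + 0 = 6.

6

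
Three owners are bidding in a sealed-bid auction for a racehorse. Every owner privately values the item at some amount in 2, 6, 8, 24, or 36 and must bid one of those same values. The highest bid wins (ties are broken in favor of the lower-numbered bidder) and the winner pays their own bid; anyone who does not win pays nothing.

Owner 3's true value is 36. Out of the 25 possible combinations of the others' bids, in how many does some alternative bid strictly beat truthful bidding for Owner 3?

9

Others bid (2, 2): truth gives 0; bid 6 gives 30 > 0. Violating.
Others bid (2, 6): truth gives 0; bid 8 gives 28 > 0. Violating.
Others bid (2, 8): truth gives 0; bid 24 gives 12 > 0. Violating.
Others bid (6, 2): truth gives 0; bid 8 gives 28 > 0. Violating.
Others bid (2, 24): truth gives 0; no alternative beats it.
Others bid (2, 36): truth gives 0; no alternative beats it.
(Checking all 25 profiles: 9 have a profitable deviation, 16 do not.)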